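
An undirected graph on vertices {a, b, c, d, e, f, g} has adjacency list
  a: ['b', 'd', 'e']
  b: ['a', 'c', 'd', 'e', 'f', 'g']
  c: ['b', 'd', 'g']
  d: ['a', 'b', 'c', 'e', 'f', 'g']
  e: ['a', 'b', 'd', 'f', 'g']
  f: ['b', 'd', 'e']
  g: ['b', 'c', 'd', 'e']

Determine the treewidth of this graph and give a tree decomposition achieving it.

Every bag has size at most 4, so the width is 4 − 1 = 3 and tw(G) ≤ 3. On the other hand G contains the 4-clique {b, d, e, g}. A clique must lie in a single bag of any decomposition, so no decomposition can have width below 3. Hence tw(G) = 3 exactly.

Treewidth 3.
One optimal decomposition is:
Bags: B1 = {b, d, e, g}  B2 = {b, c, d, g}  B3 = {b, d, e, f}  B4 = {a, b, d, e}
Tree: B1–B2, B1–B3, B1–B4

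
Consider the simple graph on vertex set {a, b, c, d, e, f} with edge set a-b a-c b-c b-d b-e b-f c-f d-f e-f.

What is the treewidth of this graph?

2

A width-2 tree decomposition is:
Bags: B1 = {b, e, f}  B2 = {b, c, f}  B3 = {a, b, c}  B4 = {b, d, f}
Tree: B1–B2, B2–B3, B1–B4
Each bag holds 3 vertices, so the decomposition has width 2, which upper-bounds the treewidth. For the lower bound, the 3 vertices {a, b, c} are pairwise adjacent, and any tree decomposition puts a clique entirely inside one bag — forcing width ≥ 2. Combining the bounds, tw(G) = 2.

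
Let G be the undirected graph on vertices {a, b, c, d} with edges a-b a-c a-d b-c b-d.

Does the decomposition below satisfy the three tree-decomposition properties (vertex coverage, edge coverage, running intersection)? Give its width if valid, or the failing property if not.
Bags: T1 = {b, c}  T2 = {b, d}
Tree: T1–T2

A tree decomposition must satisfy three properties: every vertex lies in some bag; for every edge, both endpoints lie together in some bag; and for every vertex, the bags containing it form a connected subtree. Here vertex a appears in no bag, so the decomposition is invalid.

No — vertex a appears in no bag.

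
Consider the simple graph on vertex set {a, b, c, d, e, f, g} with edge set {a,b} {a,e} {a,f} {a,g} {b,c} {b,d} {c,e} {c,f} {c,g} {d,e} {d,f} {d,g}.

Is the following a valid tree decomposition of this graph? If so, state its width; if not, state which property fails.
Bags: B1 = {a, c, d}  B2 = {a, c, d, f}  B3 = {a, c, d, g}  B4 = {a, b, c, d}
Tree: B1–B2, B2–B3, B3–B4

A tree decomposition must satisfy three properties: every vertex lies in some bag; for every edge, both endpoints lie together in some bag; and for every vertex, the bags containing it form a connected subtree. Here vertex e appears in no bag, so the decomposition is invalid.

No — vertex e appears in no bag.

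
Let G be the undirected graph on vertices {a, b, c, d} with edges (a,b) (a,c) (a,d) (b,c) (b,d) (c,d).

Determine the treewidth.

3

A width-3 tree decomposition is:
Bags: B1 = {a, b, c, d}
Tree: (single bag)
With just one bag of size 4, the width is 4 − 1 = 3, so tw(G) ≤ 3. For the lower bound, the 4 vertices {a, b, c, d} are pairwise adjacent, and any tree decomposition puts a clique entirely inside one bag — forcing width ≥ 3. Therefore the treewidth is 3.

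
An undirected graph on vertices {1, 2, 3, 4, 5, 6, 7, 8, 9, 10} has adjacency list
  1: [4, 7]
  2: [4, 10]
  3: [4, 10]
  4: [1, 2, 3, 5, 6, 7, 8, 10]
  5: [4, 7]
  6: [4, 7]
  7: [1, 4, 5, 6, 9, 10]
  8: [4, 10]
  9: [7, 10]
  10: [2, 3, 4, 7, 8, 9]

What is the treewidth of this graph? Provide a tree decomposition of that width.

Every bag has size at most 3, so the width is 3 − 1 = 2 and tw(G) ≤ 2. Conversely, {7, 9, 10} is a clique of size 3, and the vertices of any clique must share a bag in every tree decomposition; so some bag has ≥ 3 vertices and tw(G) ≥ 2. The upper and lower bounds meet at 2, so that is the treewidth.

Treewidth 2.
Bags: B1 = {4, 7, 10}  B2 = {4, 8, 10}  B3 = {4, 6, 7}  B4 = {7, 9, 10}  B5 = {4, 5, 7}  B6 = {1, 4, 7}  B7 = {3, 4, 10}  B8 = {2, 4, 10}
Tree: B1–B2, B1–B3, B1–B4, B1–B5, B3–B6, B1–B7, B7–B8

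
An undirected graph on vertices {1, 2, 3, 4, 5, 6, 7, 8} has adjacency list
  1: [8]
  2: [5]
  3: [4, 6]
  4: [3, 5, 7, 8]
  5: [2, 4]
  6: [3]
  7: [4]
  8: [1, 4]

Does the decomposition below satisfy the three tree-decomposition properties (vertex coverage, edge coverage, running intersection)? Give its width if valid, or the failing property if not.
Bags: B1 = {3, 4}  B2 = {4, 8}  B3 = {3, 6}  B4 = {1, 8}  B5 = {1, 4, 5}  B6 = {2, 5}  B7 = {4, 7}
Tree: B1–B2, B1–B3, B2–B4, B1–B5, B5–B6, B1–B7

No — bags containing vertex 1 are not connected in the tree.

A tree decomposition must satisfy three properties: every vertex lies in some bag; for every edge, both endpoints lie together in some bag; and for every vertex, the bags containing it form a connected subtree. Here bags containing vertex 1 are not connected in the tree, so the decomposition is invalid.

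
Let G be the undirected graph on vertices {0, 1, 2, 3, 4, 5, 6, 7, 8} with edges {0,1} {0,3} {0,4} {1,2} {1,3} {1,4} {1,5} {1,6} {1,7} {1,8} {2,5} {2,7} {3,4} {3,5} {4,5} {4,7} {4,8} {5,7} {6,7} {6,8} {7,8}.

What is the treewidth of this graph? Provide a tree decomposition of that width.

Treewidth 3.
One optimal decomposition is:
Bags: B1 = {1, 4, 7, 8}  B2 = {1, 4, 5, 7}  B3 = {1, 2, 5, 7}  B4 = {1, 3, 4, 5}  B5 = {1, 6, 7, 8}  B6 = {0, 1, 3, 4}
Tree: B1–B2, B2–B3, B2–B4, B1–B5, B4–B6

Each bag holds 4 vertices, so the decomposition has width 3, which upper-bounds the treewidth. Conversely, {1, 2, 5, 7} is a clique of size 4, and the vertices of any clique must share a bag in every tree decomposition; so some bag has ≥ 4 vertices and tw(G) ≥ 3. Therefore the treewidth is 3.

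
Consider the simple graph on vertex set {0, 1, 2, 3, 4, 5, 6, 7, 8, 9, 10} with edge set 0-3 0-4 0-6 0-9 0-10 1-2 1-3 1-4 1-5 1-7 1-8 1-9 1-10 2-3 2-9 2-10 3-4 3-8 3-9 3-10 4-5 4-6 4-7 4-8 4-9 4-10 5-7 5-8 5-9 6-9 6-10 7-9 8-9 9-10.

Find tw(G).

A width-4 tree decomposition is:
Bags: B1 = {1, 4, 5, 8, 9}  B2 = {1, 3, 4, 8, 9}  B3 = {1, 4, 5, 7, 9}  B4 = {1, 3, 4, 9, 10}  B5 = {0, 3, 4, 9, 10}  B6 = {0, 4, 6, 9, 10}  B7 = {1, 2, 3, 9, 10}
Tree: B1–B2, B1–B3, B2–B4, B4–B5, B5–B6, B4–B7
Each bag holds 5 vertices, so the decomposition has width 4, which upper-bounds the treewidth. Conversely, {1, 2, 3, 9, 10} is a clique of size 5, and the vertices of any clique must share a bag in every tree decomposition; so some bag has ≥ 5 vertices and tw(G) ≥ 4. The upper and lower bounds meet at 4, so that is the treewidth.

4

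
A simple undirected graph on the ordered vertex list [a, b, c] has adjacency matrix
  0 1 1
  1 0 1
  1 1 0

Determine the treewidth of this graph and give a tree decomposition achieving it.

A single bag containing all 3 vertices is trivially a valid decomposition of width 2. Conversely, {a, b, c} is a clique of size 3, and the vertices of any clique must share a bag in every tree decomposition; so some bag has ≥ 3 vertices and tw(G) ≥ 2. Therefore the treewidth is 2.

Treewidth 2.
One such decomposition:
Bags: B1 = {a, b, c}
Tree: (single bag)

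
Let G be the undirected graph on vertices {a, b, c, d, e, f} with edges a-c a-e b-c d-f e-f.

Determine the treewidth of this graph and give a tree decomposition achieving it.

The largest bag has 2 vertices, giving width 1; this decomposition certifies tw(G) ≤ 1. Since G has at least one edge (e.g. d–f), it is not an edgeless graph, so tw(G) ≥ 1. Combining the bounds, tw(G) = 1.

Treewidth 1.
One such decomposition:
Bags: B1 = {d, f}  B2 = {e, f}  B3 = {a, e}  B4 = {a, c}  B5 = {b, c}
Tree: B1–B2, B2–B3, B3–B4, B4–B5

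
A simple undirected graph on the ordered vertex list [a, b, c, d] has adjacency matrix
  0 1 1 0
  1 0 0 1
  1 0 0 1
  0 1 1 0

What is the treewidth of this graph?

A width-2 tree decomposition is:
Bags: B1 = {a, b, d}  B2 = {a, c, d}
Tree: B1–B2
Every bag has size at most 3, so the width is 3 − 1 = 2 and tw(G) ≤ 2. The edges d–b–a–c–d form a cycle, so G is not a tree and its treewidth is at least 2. Combining the bounds, tw(G) = 2.

2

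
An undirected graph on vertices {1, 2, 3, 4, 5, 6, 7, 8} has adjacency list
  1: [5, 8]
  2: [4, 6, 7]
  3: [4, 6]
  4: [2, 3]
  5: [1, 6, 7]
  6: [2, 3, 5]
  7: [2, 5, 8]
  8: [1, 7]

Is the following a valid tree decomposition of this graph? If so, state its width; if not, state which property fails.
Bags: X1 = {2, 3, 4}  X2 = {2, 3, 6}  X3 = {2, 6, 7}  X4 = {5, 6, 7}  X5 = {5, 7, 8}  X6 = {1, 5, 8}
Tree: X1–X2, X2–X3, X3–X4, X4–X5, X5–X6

Every vertex of G appears in some bag (union = {1, 2, 3, 4, 5, 6, 7, 8}); every edge is covered by a bag; and for each vertex v the set of bags containing v is connected in the bag tree. The decomposition is therefore valid. The largest bag has 3 vertices, so the width is 2.

Yes; width 2.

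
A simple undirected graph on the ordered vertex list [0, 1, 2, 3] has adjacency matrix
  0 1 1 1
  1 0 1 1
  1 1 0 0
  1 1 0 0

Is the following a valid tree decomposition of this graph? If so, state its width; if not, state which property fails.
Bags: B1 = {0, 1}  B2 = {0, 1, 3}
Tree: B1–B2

A tree decomposition must satisfy three properties: every vertex lies in some bag; for every edge, both endpoints lie together in some bag; and for every vertex, the bags containing it form a connected subtree. Here vertex 2 appears in no bag, so the decomposition is invalid.

No — vertex 2 appears in no bag.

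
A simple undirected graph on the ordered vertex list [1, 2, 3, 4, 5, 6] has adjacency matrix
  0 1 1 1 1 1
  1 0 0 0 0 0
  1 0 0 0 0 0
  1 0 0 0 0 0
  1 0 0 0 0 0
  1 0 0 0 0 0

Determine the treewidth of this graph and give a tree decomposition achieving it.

Treewidth 1.
Bags: B1 = {1, 4}  B2 = {1, 2}  B3 = {1, 3}  B4 = {1, 6}  B5 = {1, 5}
Tree: B1–B2, B2–B3, B3–B4, B3–B5

Every bag has size at most 2, so the width is 2 − 1 = 1 and tw(G) ≤ 1. Any graph with an edge has treewidth ≥ 1, and G has the edge 4–1. The upper and lower bounds meet at 1, so that is the treewidth.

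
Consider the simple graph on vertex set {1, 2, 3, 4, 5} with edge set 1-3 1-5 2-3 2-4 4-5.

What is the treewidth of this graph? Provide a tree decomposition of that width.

Treewidth 2.
One such decomposition:
Bags: B1 = {2, 4, 5}  B2 = {2, 3, 5}  B3 = {1, 3, 5}
Tree: B1–B2, B2–B3

Each bag holds 3 vertices, so the decomposition has width 2, which upper-bounds the treewidth. For the lower bound, G contains the cycle 5–4–2–3–1–5, so G is not a forest; only forests have treewidth ≤ 1, hence tw(G) ≥ 2. Therefore the treewidth is 2.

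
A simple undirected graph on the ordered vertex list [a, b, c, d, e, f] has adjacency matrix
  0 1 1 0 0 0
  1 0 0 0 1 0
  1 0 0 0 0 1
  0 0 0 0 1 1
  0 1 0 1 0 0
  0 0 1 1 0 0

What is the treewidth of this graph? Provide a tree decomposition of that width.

Each bag holds 3 vertices, so the decomposition has width 2, which upper-bounds the treewidth. Since c–a–b–e–d–f–c is a cycle in G, G is not acyclic. Forests are exactly the graphs of treewidth ≤ 1, so tw(G) ≥ 2. Therefore the treewidth is 2.

Treewidth 2.
One such decomposition:
Bags: B1 = {a, b, c}  B2 = {b, c, e}  B3 = {c, d, e}  B4 = {c, d, f}
Tree: B1–B2, B2–B3, B3–B4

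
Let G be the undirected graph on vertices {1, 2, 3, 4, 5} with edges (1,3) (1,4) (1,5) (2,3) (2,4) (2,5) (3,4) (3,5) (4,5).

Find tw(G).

A width-3 tree decomposition is:
Bags: B1 = {2, 3, 4, 5}  B2 = {1, 3, 4, 5}
Tree: B1–B2
The largest bag has 4 vertices, giving width 3; this decomposition certifies tw(G) ≤ 3. Conversely, {1, 3, 4, 5} is a clique of size 4, and the vertices of any clique must share a bag in every tree decomposition; so some bag has ≥ 4 vertices and tw(G) ≥ 3. Therefore the treewidth is 3.

3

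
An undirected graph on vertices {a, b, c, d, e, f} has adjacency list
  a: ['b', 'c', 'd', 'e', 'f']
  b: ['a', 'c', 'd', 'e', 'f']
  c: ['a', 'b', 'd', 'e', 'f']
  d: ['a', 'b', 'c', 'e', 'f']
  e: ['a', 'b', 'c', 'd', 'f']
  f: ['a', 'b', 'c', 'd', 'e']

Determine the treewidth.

5

A width-5 tree decomposition is:
Bags: B1 = {a, b, c, d, e, f}
Tree: (single bag)
With just one bag of size 6, the width is 6 − 1 = 5, so tw(G) ≤ 5. For the lower bound, the 6 vertices {a, b, c, d, e, f} are pairwise adjacent, and any tree decomposition puts a clique entirely inside one bag — forcing width ≥ 5. Therefore the treewidth is 5.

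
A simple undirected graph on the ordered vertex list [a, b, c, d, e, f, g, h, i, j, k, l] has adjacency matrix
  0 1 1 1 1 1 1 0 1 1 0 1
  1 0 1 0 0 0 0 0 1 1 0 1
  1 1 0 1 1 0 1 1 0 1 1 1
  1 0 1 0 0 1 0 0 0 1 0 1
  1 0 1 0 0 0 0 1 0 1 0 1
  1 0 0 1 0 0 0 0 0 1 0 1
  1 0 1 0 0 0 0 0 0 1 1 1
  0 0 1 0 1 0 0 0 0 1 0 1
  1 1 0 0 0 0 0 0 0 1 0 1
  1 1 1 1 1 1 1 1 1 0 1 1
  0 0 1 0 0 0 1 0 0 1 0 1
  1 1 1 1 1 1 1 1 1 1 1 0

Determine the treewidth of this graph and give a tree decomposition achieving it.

The largest bag has 5 vertices, giving width 4; this decomposition certifies tw(G) ≤ 4. For the lower bound, the 5 vertices {c, e, h, j, l} are pairwise adjacent, and any tree decomposition puts a clique entirely inside one bag — forcing width ≥ 4. Hence tw(G) = 4 exactly.

Treewidth 4.
Bags: B1 = {a, c, g, j, l}  B2 = {a, c, d, j, l}  B3 = {a, c, e, j, l}  B4 = {a, b, c, j, l}  B5 = {a, d, f, j, l}  B6 = {c, e, h, j, l}  B7 = {a, b, i, j, l}  B8 = {c, g, j, k, l}
Tree: B1–B2, B1–B3, B3–B4, B2–B5, B3–B6, B4–B7, B1–B8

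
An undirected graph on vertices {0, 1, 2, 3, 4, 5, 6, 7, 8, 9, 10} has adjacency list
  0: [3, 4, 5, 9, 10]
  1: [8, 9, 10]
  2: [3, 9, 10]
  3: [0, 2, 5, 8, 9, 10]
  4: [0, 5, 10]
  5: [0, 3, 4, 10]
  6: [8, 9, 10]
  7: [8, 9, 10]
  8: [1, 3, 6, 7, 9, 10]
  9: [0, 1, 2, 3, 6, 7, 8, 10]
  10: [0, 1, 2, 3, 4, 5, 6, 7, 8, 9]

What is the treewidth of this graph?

A width-3 tree decomposition is:
Bags: B1 = {3, 8, 9, 10}  B2 = {6, 8, 9, 10}  B3 = {1, 8, 9, 10}  B4 = {0, 3, 9, 10}  B5 = {7, 8, 9, 10}  B6 = {0, 3, 5, 10}  B7 = {0, 4, 5, 10}  B8 = {2, 3, 9, 10}
Tree: B1–B2, B1–B3, B1–B4, B2–B5, B4–B6, B6–B7, B1–B8
The largest bag has 4 vertices, giving width 3; this decomposition certifies tw(G) ≤ 3. For the lower bound, the 4 vertices {0, 3, 9, 10} are pairwise adjacent, and any tree decomposition puts a clique entirely inside one bag — forcing width ≥ 3. The upper and lower bounds meet at 3, so that is the treewidth.

3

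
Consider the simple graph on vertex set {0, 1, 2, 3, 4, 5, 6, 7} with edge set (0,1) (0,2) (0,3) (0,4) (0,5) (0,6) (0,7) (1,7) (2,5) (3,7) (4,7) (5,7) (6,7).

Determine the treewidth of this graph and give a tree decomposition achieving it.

Treewidth 2.
Bags: B1 = {0, 3, 7}  B2 = {0, 5, 7}  B3 = {0, 1, 7}  B4 = {0, 4, 7}  B5 = {0, 6, 7}  B6 = {0, 2, 5}
Tree: B1–B2, B1–B3, B3–B4, B4–B5, B2–B6

Every bag has size at most 3, so the width is 3 − 1 = 2 and tw(G) ≤ 2. On the other hand G contains the 3-clique {0, 2, 5}. A clique must lie in a single bag of any decomposition, so no decomposition can have width below 2. Therefore the treewidth is 2.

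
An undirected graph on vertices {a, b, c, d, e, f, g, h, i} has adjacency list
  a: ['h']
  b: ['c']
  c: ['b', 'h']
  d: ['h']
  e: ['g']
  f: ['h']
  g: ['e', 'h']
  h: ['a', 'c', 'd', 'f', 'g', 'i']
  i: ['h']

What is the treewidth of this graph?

A width-1 tree decomposition is:
Bags: B1 = {d, h}  B2 = {g, h}  B3 = {a, h}  B4 = {f, h}  B5 = {c, h}  B6 = {h, i}  B7 = {b, c}  B8 = {e, g}
Tree: B1–B2, B1–B3, B2–B4, B2–B5, B2–B6, B5–B7, B2–B8
The largest bag has 2 vertices, giving width 1; this decomposition certifies tw(G) ≤ 1. Any graph with an edge has treewidth ≥ 1, and G has the edge d–h. Hence tw(G) = 1 exactly.

1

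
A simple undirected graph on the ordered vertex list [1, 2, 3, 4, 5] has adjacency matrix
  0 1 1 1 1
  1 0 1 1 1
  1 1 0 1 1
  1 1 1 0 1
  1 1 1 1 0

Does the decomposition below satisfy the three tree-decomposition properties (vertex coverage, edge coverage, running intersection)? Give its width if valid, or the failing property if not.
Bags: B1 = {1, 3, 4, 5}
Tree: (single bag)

No — vertex 2 appears in no bag.

A tree decomposition must satisfy three properties: every vertex lies in some bag; for every edge, both endpoints lie together in some bag; and for every vertex, the bags containing it form a connected subtree. Here vertex 2 appears in no bag, so the decomposition is invalid.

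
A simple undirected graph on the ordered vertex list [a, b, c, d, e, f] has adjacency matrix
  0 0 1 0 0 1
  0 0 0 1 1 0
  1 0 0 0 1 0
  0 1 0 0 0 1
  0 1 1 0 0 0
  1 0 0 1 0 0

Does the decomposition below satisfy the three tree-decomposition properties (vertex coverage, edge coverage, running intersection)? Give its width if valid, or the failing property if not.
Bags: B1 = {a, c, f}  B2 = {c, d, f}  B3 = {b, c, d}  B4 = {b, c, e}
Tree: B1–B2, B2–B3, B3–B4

Yes; width 2.

Every vertex of G appears in some bag (union = {a, b, c, d, e, f}); every edge is covered by a bag; and for each vertex v the set of bags containing v is connected in the bag tree. The decomposition is therefore valid. The largest bag has 3 vertices, so the width is 2.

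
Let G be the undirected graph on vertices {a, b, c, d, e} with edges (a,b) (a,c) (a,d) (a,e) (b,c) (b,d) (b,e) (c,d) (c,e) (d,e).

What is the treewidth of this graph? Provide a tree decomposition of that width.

A single bag containing all 5 vertices is trivially a valid decomposition of width 4. On the other hand G contains the 5-clique {a, b, c, d, e}. A clique must lie in a single bag of any decomposition, so no decomposition can have width below 4. The upper and lower bounds meet at 4, so that is the treewidth.

Treewidth 4.
One optimal decomposition is:
Bags: B1 = {a, b, c, d, e}
Tree: (single bag)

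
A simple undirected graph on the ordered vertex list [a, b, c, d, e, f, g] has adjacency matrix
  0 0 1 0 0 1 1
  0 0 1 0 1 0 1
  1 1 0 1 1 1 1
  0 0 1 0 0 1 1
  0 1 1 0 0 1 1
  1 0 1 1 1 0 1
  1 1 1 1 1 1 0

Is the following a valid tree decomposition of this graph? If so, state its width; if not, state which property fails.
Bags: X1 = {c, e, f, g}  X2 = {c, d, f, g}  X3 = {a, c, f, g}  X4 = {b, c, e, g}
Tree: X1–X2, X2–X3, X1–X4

Yes; width 3.

Vertex coverage: the bags together contain {a, b, c, d, e, f, g}, the full vertex set. Edge coverage: each edge of G has both endpoints in at least one bag. Running intersection: for every vertex, the bags containing it form a connected subtree. All three properties hold, so this is a valid tree decomposition of width max|bag| − 1 = 3, and hence tw(G) ≤ 3.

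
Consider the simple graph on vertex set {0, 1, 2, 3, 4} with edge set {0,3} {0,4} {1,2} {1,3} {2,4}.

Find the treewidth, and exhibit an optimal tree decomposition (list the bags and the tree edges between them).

Treewidth 2.
One such decomposition:
Bags: B1 = {1, 2, 3}  B2 = {0, 2, 3}  B3 = {0, 2, 4}
Tree: B1–B2, B2–B3

Every bag has size at most 3, so the width is 3 − 1 = 2 and tw(G) ≤ 2. For the lower bound, G contains the cycle 2–1–3–0–4–2, so G is not a forest; only forests have treewidth ≤ 1, hence tw(G) ≥ 2. Hence tw(G) = 2 exactly.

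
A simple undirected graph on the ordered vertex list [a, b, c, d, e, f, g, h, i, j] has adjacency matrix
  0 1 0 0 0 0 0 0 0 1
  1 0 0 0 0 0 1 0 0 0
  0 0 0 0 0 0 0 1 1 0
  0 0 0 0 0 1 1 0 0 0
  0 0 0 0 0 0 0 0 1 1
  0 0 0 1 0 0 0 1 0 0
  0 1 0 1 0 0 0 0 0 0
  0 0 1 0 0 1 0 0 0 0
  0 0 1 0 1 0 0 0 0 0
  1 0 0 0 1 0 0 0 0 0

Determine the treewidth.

2

A width-2 tree decomposition is:
Bags: B1 = {c, f, h}  B2 = {c, d, f}  B3 = {c, d, g}  B4 = {b, c, g}  B5 = {a, b, c}  B6 = {a, c, j}  B7 = {c, e, j}  B8 = {c, e, i}
Tree: B1–B2, B2–B3, B3–B4, B4–B5, B5–B6, B6–B7, B7–B8
Every bag has size at most 3, so the width is 3 − 1 = 2 and tw(G) ≤ 2. Since c–h–f–d–g–b–a–j–e–i–c is a cycle in G, G is not acyclic. Forests are exactly the graphs of treewidth ≤ 1, so tw(G) ≥ 2. The upper and lower bounds meet at 2, so that is the treewidth.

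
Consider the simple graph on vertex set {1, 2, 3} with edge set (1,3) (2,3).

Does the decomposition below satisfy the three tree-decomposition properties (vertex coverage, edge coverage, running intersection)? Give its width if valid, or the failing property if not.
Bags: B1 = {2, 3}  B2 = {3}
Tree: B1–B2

No — vertex 1 appears in no bag.

A tree decomposition must satisfy three properties: every vertex lies in some bag; for every edge, both endpoints lie together in some bag; and for every vertex, the bags containing it form a connected subtree. Here vertex 1 appears in no bag, so the decomposition is invalid.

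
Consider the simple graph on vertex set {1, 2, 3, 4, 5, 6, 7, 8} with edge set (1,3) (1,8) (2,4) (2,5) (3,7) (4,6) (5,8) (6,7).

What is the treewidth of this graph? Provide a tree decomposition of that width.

Each bag holds 3 vertices, so the decomposition has width 2, which upper-bounds the treewidth. For the lower bound, G contains the cycle 1–3–7–6–4–2–5–8–1, so G is not a forest; only forests have treewidth ≤ 1, hence tw(G) ≥ 2. Therefore the treewidth is 2.

Treewidth 2.
One optimal decomposition is:
Bags: B1 = {1, 3, 7}  B2 = {1, 6, 7}  B3 = {1, 4, 6}  B4 = {1, 2, 4}  B5 = {1, 2, 5}  B6 = {1, 5, 8}
Tree: B1–B2, B2–B3, B3–B4, B4–B5, B5–B6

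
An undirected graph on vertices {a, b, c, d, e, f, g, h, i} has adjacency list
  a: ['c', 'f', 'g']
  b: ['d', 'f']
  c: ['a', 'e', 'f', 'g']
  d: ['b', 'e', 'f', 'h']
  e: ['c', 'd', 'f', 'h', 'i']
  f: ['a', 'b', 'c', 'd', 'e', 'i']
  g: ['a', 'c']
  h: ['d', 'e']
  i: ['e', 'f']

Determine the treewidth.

2

A width-2 tree decomposition is:
Bags: B1 = {d, e, f}  B2 = {c, e, f}  B3 = {d, e, h}  B4 = {b, d, f}  B5 = {a, c, f}  B6 = {e, f, i}  B7 = {a, c, g}
Tree: B1–B2, B1–B3, B1–B4, B2–B5, B2–B6, B5–B7
Each bag holds 3 vertices, so the decomposition has width 2, which upper-bounds the treewidth. Conversely, {a, c, g} is a clique of size 3, and the vertices of any clique must share a bag in every tree decomposition; so some bag has ≥ 3 vertices and tw(G) ≥ 2. Therefore the treewidth is 2.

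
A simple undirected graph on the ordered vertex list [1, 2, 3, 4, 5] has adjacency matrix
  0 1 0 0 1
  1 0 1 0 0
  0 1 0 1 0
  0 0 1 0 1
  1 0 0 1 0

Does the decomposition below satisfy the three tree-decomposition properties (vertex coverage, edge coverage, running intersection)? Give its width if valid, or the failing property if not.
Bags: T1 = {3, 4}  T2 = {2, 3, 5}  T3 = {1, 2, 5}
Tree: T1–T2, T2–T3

A tree decomposition must satisfy three properties: every vertex lies in some bag; for every edge, both endpoints lie together in some bag; and for every vertex, the bags containing it form a connected subtree. Here edge (5,4) lies in no bag, so the decomposition is invalid.

No — edge (5,4) lies in no bag.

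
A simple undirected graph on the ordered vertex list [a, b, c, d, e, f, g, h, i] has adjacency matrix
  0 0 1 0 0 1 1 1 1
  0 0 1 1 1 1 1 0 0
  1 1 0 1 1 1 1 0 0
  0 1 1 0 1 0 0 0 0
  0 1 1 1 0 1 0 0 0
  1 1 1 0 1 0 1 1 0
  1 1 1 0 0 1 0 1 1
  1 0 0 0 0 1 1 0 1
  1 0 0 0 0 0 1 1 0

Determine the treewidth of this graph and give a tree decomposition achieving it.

Every bag has size at most 4, so the width is 4 − 1 = 3 and tw(G) ≤ 3. On the other hand G contains the 4-clique {b, c, d, e}. A clique must lie in a single bag of any decomposition, so no decomposition can have width below 3. Therefore the treewidth is 3.

Treewidth 3.
One optimal decomposition is:
Bags: B1 = {b, c, f, g}  B2 = {b, c, e, f}  B3 = {a, c, f, g}  B4 = {a, f, g, h}  B5 = {b, c, d, e}  B6 = {a, g, h, i}
Tree: B1–B2, B1–B3, B3–B4, B2–B5, B4–B6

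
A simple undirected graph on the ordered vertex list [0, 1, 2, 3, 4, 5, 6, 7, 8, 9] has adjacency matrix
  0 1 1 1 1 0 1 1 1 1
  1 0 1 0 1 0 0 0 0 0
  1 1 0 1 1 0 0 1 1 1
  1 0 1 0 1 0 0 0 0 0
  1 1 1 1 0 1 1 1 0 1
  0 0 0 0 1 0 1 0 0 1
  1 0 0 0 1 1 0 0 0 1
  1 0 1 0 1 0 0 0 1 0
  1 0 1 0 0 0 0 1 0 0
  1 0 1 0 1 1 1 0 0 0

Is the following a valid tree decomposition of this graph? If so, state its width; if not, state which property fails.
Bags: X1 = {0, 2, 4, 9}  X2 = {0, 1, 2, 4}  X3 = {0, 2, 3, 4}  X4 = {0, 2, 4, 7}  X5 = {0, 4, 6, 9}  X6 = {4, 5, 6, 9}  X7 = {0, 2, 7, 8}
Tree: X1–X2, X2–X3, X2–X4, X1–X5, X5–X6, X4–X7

Vertex coverage: the bags together contain {0, 1, 2, 3, 4, 5, 6, 7, 8, 9}, the full vertex set. Edge coverage: each edge of G has both endpoints in at least one bag. Running intersection: for every vertex, the bags containing it form a connected subtree. All three properties hold, so this is a valid tree decomposition of width max|bag| − 1 = 3, and hence tw(G) ≤ 3.

Yes; width 3.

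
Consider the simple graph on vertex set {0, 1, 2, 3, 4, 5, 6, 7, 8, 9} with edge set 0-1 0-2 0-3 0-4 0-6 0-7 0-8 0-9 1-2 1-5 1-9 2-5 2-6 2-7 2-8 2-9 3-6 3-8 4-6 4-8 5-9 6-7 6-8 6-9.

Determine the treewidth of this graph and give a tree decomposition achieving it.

Treewidth 3.
One such decomposition:
Bags: B1 = {0, 3, 6, 8}  B2 = {0, 4, 6, 8}  B3 = {0, 2, 6, 8}  B4 = {0, 2, 6, 9}  B5 = {0, 1, 2, 9}  B6 = {0, 2, 6, 7}  B7 = {1, 2, 5, 9}
Tree: B1–B2, B2–B3, B3–B4, B4–B5, B3–B6, B5–B7

Every bag has size at most 4, so the width is 4 − 1 = 3 and tw(G) ≤ 3. For the lower bound, the 4 vertices {0, 1, 2, 9} are pairwise adjacent, and any tree decomposition puts a clique entirely inside one bag — forcing width ≥ 3. Combining the bounds, tw(G) = 3.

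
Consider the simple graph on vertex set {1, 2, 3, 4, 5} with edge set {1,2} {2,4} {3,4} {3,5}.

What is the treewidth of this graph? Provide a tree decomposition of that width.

Treewidth 1.
One optimal decomposition is:
Bags: B1 = {1, 2}  B2 = {2, 4}  B3 = {3, 4}  B4 = {3, 5}
Tree: B1–B2, B2–B3, B3–B4

The largest bag has 2 vertices, giving width 1; this decomposition certifies tw(G) ≤ 1. Any graph with an edge has treewidth ≥ 1, and G has the edge 1–2. Combining the bounds, tw(G) = 1.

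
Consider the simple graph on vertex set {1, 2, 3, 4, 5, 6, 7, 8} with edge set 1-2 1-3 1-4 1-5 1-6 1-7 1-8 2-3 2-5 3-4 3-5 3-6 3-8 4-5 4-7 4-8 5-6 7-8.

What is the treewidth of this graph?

A width-3 tree decomposition is:
Bags: B1 = {1, 3, 4, 8}  B2 = {1, 3, 4, 5}  B3 = {1, 3, 5, 6}  B4 = {1, 4, 7, 8}  B5 = {1, 2, 3, 5}
Tree: B1–B2, B2–B3, B1–B4, B3–B5
Every bag has size at most 4, so the width is 4 − 1 = 3 and tw(G) ≤ 3. Conversely, {1, 3, 4, 8} is a clique of size 4, and the vertices of any clique must share a bag in every tree decomposition; so some bag has ≥ 4 vertices and tw(G) ≥ 3. The upper and lower bounds meet at 3, so that is the treewidth.

3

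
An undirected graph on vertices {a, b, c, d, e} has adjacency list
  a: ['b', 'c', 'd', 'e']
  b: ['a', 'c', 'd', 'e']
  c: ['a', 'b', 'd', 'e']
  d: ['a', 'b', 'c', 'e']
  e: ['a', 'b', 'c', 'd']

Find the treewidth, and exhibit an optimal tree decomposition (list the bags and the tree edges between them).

Treewidth 4.
One such decomposition:
Bags: B1 = {a, b, c, d, e}
Tree: (single bag)

A single bag containing all 5 vertices is trivially a valid decomposition of width 4. Conversely, {a, b, c, d, e} is a clique of size 5, and the vertices of any clique must share a bag in every tree decomposition; so some bag has ≥ 5 vertices and tw(G) ≥ 4. Hence tw(G) = 4 exactly.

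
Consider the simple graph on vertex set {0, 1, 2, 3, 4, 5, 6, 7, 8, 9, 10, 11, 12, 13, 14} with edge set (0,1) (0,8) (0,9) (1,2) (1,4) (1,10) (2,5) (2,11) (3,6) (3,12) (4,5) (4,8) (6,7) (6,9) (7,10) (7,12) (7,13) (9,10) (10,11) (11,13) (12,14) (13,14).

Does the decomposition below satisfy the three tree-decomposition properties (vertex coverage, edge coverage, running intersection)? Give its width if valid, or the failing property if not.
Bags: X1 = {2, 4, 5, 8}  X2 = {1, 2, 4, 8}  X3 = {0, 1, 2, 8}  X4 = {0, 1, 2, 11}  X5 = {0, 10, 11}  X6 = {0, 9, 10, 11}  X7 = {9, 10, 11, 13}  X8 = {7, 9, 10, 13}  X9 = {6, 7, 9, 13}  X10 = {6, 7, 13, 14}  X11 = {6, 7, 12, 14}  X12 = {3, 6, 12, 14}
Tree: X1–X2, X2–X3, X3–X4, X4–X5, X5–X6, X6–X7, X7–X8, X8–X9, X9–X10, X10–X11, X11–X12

No — edge (1,10) lies in no bag.

A tree decomposition must satisfy three properties: every vertex lies in some bag; for every edge, both endpoints lie together in some bag; and for every vertex, the bags containing it form a connected subtree. Here edge (1,10) lies in no bag, so the decomposition is invalid.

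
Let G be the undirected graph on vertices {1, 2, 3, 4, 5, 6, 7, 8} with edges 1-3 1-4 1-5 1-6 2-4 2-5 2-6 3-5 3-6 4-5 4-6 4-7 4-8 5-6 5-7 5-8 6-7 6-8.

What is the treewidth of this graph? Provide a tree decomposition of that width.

Every bag has size at most 4, so the width is 4 − 1 = 3 and tw(G) ≤ 3. On the other hand G contains the 4-clique {1, 3, 5, 6}. A clique must lie in a single bag of any decomposition, so no decomposition can have width below 3. Therefore the treewidth is 3.

Treewidth 3.
One optimal decomposition is:
Bags: B1 = {4, 5, 6, 8}  B2 = {1, 4, 5, 6}  B3 = {2, 4, 5, 6}  B4 = {1, 3, 5, 6}  B5 = {4, 5, 6, 7}
Tree: B1–B2, B1–B3, B2–B4, B1–B5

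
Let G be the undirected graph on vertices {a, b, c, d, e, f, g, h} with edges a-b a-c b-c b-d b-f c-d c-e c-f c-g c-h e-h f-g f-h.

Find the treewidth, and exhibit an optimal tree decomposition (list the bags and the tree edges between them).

Each bag holds 3 vertices, so the decomposition has width 2, which upper-bounds the treewidth. On the other hand G contains the 3-clique {b, c, d}. A clique must lie in a single bag of any decomposition, so no decomposition can have width below 2. The upper and lower bounds meet at 2, so that is the treewidth.

Treewidth 2.
Bags: B1 = {b, c, d}  B2 = {a, b, c}  B3 = {b, c, f}  B4 = {c, f, h}  B5 = {c, f, g}  B6 = {c, e, h}
Tree: B1–B2, B2–B3, B3–B4, B4–B5, B4–B6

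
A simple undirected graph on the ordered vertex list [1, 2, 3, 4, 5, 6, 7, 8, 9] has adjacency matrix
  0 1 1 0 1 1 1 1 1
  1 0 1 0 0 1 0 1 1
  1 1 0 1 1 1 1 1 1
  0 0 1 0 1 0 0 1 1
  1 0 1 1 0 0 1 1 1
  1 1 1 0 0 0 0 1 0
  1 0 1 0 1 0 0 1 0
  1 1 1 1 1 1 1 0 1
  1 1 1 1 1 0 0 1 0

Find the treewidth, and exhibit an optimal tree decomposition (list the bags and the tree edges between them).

The largest bag has 5 vertices, giving width 4; this decomposition certifies tw(G) ≤ 4. For the lower bound, the 5 vertices {1, 2, 3, 8, 9} are pairwise adjacent, and any tree decomposition puts a clique entirely inside one bag — forcing width ≥ 4. Therefore the treewidth is 4.

Treewidth 4.
One such decomposition:
Bags: B1 = {1, 2, 3, 8, 9}  B2 = {1, 3, 5, 8, 9}  B3 = {1, 3, 5, 7, 8}  B4 = {1, 2, 3, 6, 8}  B5 = {3, 4, 5, 8, 9}
Tree: B1–B2, B2–B3, B1–B4, B2–B5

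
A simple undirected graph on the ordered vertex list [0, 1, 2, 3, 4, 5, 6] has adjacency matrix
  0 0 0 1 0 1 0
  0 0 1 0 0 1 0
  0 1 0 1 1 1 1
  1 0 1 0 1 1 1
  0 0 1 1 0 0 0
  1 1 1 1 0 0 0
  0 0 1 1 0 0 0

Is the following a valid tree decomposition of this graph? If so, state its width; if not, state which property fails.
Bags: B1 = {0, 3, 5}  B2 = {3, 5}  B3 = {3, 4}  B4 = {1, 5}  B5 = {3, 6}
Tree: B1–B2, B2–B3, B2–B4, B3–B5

A tree decomposition must satisfy three properties: every vertex lies in some bag; for every edge, both endpoints lie together in some bag; and for every vertex, the bags containing it form a connected subtree. Here vertex 2 appears in no bag, so the decomposition is invalid.

No — vertex 2 appears in no bag.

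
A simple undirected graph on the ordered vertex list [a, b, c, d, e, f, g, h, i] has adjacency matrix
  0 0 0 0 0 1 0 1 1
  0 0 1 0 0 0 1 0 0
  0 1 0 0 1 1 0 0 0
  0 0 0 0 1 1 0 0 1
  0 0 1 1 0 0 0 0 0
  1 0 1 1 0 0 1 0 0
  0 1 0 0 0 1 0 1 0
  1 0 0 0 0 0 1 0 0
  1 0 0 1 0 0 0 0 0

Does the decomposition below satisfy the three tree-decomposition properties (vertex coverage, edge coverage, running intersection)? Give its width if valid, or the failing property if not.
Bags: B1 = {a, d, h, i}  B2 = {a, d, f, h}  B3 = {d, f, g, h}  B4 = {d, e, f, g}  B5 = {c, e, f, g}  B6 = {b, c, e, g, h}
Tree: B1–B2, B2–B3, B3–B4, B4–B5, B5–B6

No — bags containing vertex h are not connected in the tree.

A tree decomposition must satisfy three properties: every vertex lies in some bag; for every edge, both endpoints lie together in some bag; and for every vertex, the bags containing it form a connected subtree. Here bags containing vertex h are not connected in the tree, so the decomposition is invalid.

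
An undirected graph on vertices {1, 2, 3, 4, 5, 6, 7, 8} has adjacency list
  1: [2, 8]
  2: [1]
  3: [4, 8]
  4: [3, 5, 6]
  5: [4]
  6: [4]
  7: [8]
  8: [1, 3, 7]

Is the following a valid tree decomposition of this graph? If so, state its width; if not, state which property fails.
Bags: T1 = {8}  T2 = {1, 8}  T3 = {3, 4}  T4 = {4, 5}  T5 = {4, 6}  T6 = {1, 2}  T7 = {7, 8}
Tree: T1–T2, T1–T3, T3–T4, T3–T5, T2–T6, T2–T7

No — edge (3,8) lies in no bag.

A tree decomposition must satisfy three properties: every vertex lies in some bag; for every edge, both endpoints lie together in some bag; and for every vertex, the bags containing it form a connected subtree. Here edge (3,8) lies in no bag, so the decomposition is invalid.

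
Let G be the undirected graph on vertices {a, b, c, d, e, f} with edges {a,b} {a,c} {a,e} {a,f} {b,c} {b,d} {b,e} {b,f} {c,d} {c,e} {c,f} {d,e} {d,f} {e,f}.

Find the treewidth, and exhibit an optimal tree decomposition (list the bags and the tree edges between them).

Every bag has size at most 5, so the width is 5 − 1 = 4 and tw(G) ≤ 4. Conversely, {b, c, d, e, f} is a clique of size 5, and the vertices of any clique must share a bag in every tree decomposition; so some bag has ≥ 5 vertices and tw(G) ≥ 4. Therefore the treewidth is 4.

Treewidth 4.
One optimal decomposition is:
Bags: B1 = {a, b, c, e, f}  B2 = {b, c, d, e, f}
Tree: B1–B2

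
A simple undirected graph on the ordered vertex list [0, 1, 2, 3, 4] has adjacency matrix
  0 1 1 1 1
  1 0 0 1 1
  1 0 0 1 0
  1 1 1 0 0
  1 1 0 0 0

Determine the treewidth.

A width-2 tree decomposition is:
Bags: B1 = {0, 2, 3}  B2 = {0, 1, 3}  B3 = {0, 1, 4}
Tree: B1–B2, B2–B3
Each bag holds 3 vertices, so the decomposition has width 2, which upper-bounds the treewidth. For the lower bound, the 3 vertices {0, 1, 3} are pairwise adjacent, and any tree decomposition puts a clique entirely inside one bag — forcing width ≥ 2. Combining the bounds, tw(G) = 2.

2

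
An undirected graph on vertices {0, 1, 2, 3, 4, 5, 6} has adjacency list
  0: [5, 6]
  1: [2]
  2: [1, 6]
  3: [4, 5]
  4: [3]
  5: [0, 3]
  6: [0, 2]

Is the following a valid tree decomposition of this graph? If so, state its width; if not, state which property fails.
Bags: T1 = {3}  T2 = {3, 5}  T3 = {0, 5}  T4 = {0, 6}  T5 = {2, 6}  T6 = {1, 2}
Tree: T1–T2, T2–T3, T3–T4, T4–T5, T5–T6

No — vertex 4 appears in no bag.

A tree decomposition must satisfy three properties: every vertex lies in some bag; for every edge, both endpoints lie together in some bag; and for every vertex, the bags containing it form a connected subtree. Here vertex 4 appears in no bag, so the decomposition is invalid.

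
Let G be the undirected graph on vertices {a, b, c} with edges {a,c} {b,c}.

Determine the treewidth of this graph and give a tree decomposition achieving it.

Treewidth 1.
Bags: B1 = {a, c}  B2 = {b, c}
Tree: B1–B2

Every bag has size at most 2, so the width is 2 − 1 = 1 and tw(G) ≤ 1. Since G has at least one edge (e.g. a–c), it is not an edgeless graph, so tw(G) ≥ 1. Combining the bounds, tw(G) = 1.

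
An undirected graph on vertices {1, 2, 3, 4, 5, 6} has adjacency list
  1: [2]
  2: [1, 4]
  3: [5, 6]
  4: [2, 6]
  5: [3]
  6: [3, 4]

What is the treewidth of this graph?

A width-1 tree decomposition is:
Bags: B1 = {1, 2}  B2 = {2, 4}  B3 = {4, 6}  B4 = {3, 6}  B5 = {3, 5}
Tree: B1–B2, B2–B3, B3–B4, B4–B5
Each bag holds 2 vertices, so the decomposition has width 1, which upper-bounds the treewidth. Since G has at least one edge (e.g. 1–2), it is not an edgeless graph, so tw(G) ≥ 1. Combining the bounds, tw(G) = 1.

1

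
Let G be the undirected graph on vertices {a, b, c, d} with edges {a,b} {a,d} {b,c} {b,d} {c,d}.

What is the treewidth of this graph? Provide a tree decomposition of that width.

Treewidth 2.
One optimal decomposition is:
Bags: B1 = {a, b, d}  B2 = {b, c, d}
Tree: B1–B2

Each bag holds 3 vertices, so the decomposition has width 2, which upper-bounds the treewidth. On the other hand G contains the 3-clique {b, c, d}. A clique must lie in a single bag of any decomposition, so no decomposition can have width below 2. Combining the bounds, tw(G) = 2.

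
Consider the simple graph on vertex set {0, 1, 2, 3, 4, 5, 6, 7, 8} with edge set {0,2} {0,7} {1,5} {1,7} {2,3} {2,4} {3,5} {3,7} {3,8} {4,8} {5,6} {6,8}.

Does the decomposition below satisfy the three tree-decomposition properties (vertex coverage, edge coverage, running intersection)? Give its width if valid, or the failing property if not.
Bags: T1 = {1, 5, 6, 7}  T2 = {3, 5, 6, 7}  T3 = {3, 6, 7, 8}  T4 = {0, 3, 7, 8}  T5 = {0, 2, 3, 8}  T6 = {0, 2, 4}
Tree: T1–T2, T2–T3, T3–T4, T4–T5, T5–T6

A tree decomposition must satisfy three properties: every vertex lies in some bag; for every edge, both endpoints lie together in some bag; and for every vertex, the bags containing it form a connected subtree. Here edge (8,4) lies in no bag, so the decomposition is invalid.

No — edge (8,4) lies in no bag.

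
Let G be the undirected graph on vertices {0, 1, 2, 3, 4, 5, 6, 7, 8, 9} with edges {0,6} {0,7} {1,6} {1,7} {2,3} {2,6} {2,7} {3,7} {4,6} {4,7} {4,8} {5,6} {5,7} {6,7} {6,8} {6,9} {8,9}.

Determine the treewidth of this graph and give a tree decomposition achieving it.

Treewidth 2.
Bags: B1 = {4, 6, 7}  B2 = {4, 6, 8}  B3 = {5, 6, 7}  B4 = {1, 6, 7}  B5 = {2, 6, 7}  B6 = {6, 8, 9}  B7 = {0, 6, 7}  B8 = {2, 3, 7}
Tree: B1–B2, B1–B3, B3–B4, B3–B5, B2–B6, B1–B7, B5–B8

Every bag has size at most 3, so the width is 3 − 1 = 2 and tw(G) ≤ 2. Conversely, {2, 3, 7} is a clique of size 3, and the vertices of any clique must share a bag in every tree decomposition; so some bag has ≥ 3 vertices and tw(G) ≥ 2. The upper and lower bounds meet at 2, so that is the treewidth.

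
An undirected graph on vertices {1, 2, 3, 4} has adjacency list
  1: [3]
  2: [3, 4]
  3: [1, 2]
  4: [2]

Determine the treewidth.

A width-1 tree decomposition is:
Bags: B1 = {2, 4}  B2 = {2, 3}  B3 = {1, 3}
Tree: B1–B2, B2–B3
The largest bag has 2 vertices, giving width 1; this decomposition certifies tw(G) ≤ 1. G has an edge, so its treewidth is at least 1. Hence tw(G) = 1 exactly.

1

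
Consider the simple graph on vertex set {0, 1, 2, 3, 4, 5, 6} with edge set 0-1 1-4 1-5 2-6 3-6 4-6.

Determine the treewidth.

A width-1 tree decomposition is:
Bags: B1 = {4, 6}  B2 = {1, 4}  B3 = {2, 6}  B4 = {1, 5}  B5 = {3, 6}  B6 = {0, 1}
Tree: B1–B2, B1–B3, B2–B4, B1–B5, B2–B6
Every bag has size at most 2, so the width is 2 − 1 = 1 and tw(G) ≤ 1. Since G has at least one edge (e.g. 4–6), it is not an edgeless graph, so tw(G) ≥ 1. Hence tw(G) = 1 exactly.

1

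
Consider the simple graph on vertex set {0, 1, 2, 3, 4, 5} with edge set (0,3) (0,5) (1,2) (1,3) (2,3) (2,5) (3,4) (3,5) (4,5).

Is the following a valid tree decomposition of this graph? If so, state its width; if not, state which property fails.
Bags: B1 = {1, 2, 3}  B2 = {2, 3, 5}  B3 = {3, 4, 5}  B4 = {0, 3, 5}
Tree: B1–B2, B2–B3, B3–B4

Yes; width 2.

Checking the three conditions: (i) the bags cover all of {0, 1, 2, 3, 4, 5}; (ii) for each edge, some bag contains both endpoints; (iii) the bags containing any fixed vertex form a subtree. All hold, so the decomposition is valid with width 3 − 1 = 2.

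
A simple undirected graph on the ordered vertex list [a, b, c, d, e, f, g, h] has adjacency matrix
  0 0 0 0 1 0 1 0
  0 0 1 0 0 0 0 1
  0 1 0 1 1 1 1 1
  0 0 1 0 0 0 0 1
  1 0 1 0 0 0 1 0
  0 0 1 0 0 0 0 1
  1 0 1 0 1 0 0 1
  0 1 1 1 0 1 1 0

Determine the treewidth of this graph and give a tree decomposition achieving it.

Every bag has size at most 3, so the width is 3 − 1 = 2 and tw(G) ≤ 2. Conversely, {c, e, g} is a clique of size 3, and the vertices of any clique must share a bag in every tree decomposition; so some bag has ≥ 3 vertices and tw(G) ≥ 2. Combining the bounds, tw(G) = 2.

Treewidth 2.
One such decomposition:
Bags: B1 = {c, g, h}  B2 = {b, c, h}  B3 = {c, d, h}  B4 = {c, f, h}  B5 = {c, e, g}  B6 = {a, e, g}
Tree: B1–B2, B2–B3, B3–B4, B1–B5, B5–B6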